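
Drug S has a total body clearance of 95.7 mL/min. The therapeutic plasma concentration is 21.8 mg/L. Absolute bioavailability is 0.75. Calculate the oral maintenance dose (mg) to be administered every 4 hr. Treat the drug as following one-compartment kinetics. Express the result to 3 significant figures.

CL = 95.7 mL/min = 95.7 × 0.06 = 5.742 L/h
D = CL × Css × τ / F = 5.742 × 21.8 × 4 / 0.75 = 667.6 mg

668 mg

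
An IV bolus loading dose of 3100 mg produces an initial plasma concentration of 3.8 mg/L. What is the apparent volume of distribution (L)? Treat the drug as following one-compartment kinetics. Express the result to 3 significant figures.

816 L

Immediately after an IV bolus, C₀ = Dose / Vd, so Vd = Dose / C₀.
Vd = 3100 / 3.8 = 815.8 L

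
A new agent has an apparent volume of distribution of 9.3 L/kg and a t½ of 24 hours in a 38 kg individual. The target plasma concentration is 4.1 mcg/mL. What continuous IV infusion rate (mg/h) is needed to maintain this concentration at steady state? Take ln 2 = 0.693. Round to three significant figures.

Vd(total) = 38 kg × 9.3 L/kg = 353.4 L
CL = ln 2 · Vd / t½ = 0.693 × 353.4 / 24 = 10.20 L/h
Infusion rate = CL × Css = 10.20 × 4.1 = 41.82 mg/h

41.8 mg/h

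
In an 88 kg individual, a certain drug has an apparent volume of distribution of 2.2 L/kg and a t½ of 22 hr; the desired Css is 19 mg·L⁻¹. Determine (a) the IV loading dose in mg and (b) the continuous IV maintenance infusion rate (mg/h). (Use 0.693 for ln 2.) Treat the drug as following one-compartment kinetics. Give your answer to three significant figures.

(a) 3680 mg; (b) 116 mg/h

Vd = 2.2 L/kg × 88 kg = 193.6 L
LD = Vd × C = 193.6 × 19 = 3678 mg
CL = 0.693 × Vd / t½ = 0.693 × 193.6 / 22 = 6.098 L/h
Infusion rate = CL × Css = 6.098 × 19 = 115.9 mg/h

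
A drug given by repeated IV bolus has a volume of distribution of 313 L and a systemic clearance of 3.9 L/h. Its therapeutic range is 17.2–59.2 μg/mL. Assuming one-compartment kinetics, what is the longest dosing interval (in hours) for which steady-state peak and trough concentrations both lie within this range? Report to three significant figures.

99.2 h

k = CL / Vd = 3.900 / 313.0 = 0.01246 h⁻¹
Between IV bolus doses, concentration decays as C = C₀·e^(−kτ), so C_peak/C_trough = e^(kτ).
τ_max = ln(C_peak/C_trough) / k = ln(59.2/17.2) / 0.01246 = 1.236 / 0.01246 = 99.20 h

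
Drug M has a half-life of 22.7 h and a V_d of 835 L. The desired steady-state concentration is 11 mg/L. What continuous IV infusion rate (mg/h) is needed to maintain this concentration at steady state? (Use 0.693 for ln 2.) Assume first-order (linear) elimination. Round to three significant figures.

280 mg/h

CL = ln 2 · Vd / t½ = 0.693 × 835.0 / 22.7 = 25.49 L/h
Infusion rate = CL × Css = 25.49 × 11 = 280.4 mg/h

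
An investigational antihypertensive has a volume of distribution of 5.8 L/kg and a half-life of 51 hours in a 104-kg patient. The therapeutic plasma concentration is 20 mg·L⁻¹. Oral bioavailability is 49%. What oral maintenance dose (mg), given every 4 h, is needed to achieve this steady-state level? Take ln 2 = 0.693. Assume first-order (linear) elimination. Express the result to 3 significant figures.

1340 mg

Vd = 5.8 L/kg × 104 kg = 603.2 L
k = 0.693/51 = 0.01359 h⁻¹, so CL = k·Vd = 0.01359 × 603.2 = 8.197 L/h
D = CL × Css × τ / F = 8.197 × 20 × 4 / 0.49 = 1338 mg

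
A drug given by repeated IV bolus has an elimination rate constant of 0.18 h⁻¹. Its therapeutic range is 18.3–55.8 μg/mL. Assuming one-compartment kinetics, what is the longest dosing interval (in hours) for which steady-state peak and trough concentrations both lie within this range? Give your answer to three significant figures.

6.19 h

Between IV bolus doses, concentration decays as C = C₀·e^(−kτ), so C_peak/C_trough = e^(kτ).
τ_max = ln(C_peak/C_trough) / k = ln(55.8/18.3) / 0.1800 = 1.115 / 0.1800 = 6.194 h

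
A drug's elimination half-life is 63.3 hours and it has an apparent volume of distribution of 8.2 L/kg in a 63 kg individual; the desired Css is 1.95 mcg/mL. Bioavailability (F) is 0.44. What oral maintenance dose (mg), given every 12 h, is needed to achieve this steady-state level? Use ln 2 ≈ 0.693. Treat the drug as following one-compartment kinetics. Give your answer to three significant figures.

301 mg

Vd(total) = 63 kg × 8.2 L/kg = 516.6 L
k = 0.693/63.3 = 0.01095 h⁻¹, so CL = k·Vd = 0.01095 × 516.6 = 5.657 L/h
D = CL × Css × τ / F = 5.657 × 1.95 × 12 / 0.44 = 300.8 mg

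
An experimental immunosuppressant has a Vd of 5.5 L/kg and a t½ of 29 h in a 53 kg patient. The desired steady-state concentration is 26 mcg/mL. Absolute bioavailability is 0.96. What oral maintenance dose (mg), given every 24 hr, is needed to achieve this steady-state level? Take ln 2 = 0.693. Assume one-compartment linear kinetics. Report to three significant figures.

4530 mg

Vd = 5.5 L/kg × 53 kg = 291.5 L
CL = ln 2 · Vd / t½ = 0.693 × 291.5 / 29 = 6.966 L/h
D = CL × Css × τ / F = 6.966 × 26 × 24 / 0.96 = 4528 mg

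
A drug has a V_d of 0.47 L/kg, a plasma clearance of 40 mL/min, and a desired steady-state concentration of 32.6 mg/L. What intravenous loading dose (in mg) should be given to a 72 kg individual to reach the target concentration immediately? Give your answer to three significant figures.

Vd = 0.47 L/kg × 72 kg = 33.84 L
LD = Vd × C = 33.84 × 32.60 = 1103 mg

1100 mg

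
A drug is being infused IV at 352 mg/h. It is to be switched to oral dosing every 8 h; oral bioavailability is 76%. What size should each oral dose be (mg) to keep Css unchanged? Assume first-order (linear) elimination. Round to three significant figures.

To maintain the same Css, the systemic dosing rate must be unchanged: F·D/τ = infusion rate.
D = rate × τ / F = 352 × 8 / 0.76 = 3705 mg

3710 mg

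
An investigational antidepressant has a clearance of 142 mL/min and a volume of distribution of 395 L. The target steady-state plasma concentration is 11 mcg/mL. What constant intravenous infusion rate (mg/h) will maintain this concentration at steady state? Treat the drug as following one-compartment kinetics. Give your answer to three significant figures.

CL = 142 mL/min × 60/1000 = 8.520 L/h
Rate = CL × Css = 8.520 × 11 = 93.72 mg/h

93.7 mg/h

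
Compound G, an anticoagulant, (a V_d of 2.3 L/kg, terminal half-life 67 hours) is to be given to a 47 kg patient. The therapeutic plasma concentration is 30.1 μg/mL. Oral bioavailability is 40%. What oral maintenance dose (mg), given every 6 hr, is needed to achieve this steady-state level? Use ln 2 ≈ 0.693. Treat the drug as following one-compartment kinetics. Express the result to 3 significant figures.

Vd(total) = 47 kg × 2.3 L/kg = 108.1 L
k = 0.693/67 = 0.01034 h⁻¹, so CL = k·Vd = 0.01034 × 108.1 = 1.118 L/h
D = CL × Css × τ / F = 1.118 × 30.1 × 6 / 0.4 = 504.8 mg

505 mg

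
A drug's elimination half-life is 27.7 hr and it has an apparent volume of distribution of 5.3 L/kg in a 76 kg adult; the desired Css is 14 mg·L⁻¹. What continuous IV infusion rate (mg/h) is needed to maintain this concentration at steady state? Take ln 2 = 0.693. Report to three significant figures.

141 mg/h

Vd = 5.3 L/kg × 76 kg = 402.8 L
CL = ln 2 · Vd / t½ = 0.693 × 402.8 / 27.7 = 10.08 L/h
Infusion rate = CL × Css = 10.08 × 14 = 141.1 mg/h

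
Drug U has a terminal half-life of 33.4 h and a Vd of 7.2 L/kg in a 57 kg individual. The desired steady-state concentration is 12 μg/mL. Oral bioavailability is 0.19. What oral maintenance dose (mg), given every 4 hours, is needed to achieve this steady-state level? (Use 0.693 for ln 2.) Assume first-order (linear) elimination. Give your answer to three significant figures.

2150 mg

Total Vd = 7.2 × 57 = 410.4 L
k = 0.693/33.4 = 0.02075 h⁻¹, so CL = k·Vd = 0.02075 × 410.4 = 8.516 L/h
D = CL × Css × τ / F = 8.516 × 12 × 4 / 0.19 = 2151 mg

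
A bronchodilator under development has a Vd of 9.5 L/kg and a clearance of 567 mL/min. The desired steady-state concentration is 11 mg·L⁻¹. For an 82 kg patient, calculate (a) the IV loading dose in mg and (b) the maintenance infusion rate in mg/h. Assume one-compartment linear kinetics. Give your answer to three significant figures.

Total Vd = 9.5 × 82 = 779.0 L
Loading: fill Vd to C_target → 779.0 L × 11 mg/L = 8569 mg
CL = 567 mL/min × 60/1000 = 34.02 L/h
Infusion rate = 34.02 L/h × 11 mg/L = 374.2 mg/h

(a) 8570 mg; (b) 374 mg/h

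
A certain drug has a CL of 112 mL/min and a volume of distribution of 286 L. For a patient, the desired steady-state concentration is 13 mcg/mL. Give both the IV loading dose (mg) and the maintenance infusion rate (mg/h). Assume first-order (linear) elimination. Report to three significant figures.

(a) 3720 mg; (b) 87.4 mg/h

LD = Vd · C_target = 286.0 × 13 = 3718 mg
CL = 112 mL/min × 60/1000 = 6.720 L/h
Infusion rate = 6.720 L/h × 13 mg/L = 87.36 mg/h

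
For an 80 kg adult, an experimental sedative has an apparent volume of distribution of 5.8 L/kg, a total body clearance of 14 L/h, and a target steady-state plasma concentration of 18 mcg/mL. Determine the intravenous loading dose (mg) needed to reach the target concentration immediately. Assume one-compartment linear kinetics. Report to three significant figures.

Vd(total) = 80 kg × 5.8 L/kg = 464.0 L
The loading dose fills Vd to the target concentration.
LD = Vd × C = 464.0 × 18.00 = 8352 mg

8350 mg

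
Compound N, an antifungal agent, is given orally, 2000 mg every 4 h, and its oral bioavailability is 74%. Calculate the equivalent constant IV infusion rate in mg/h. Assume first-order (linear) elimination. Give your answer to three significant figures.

Equivalent systemic input: infusion rate = F·D/τ.
Rate = 0.74 × 2000 / 4 = 370.0 mg/h

370 mg/h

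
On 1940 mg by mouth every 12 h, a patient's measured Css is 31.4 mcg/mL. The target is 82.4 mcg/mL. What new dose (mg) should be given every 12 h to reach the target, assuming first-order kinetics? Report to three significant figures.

5090 mg

With linear kinetics, Css is proportional to dose rate (D/τ) at fixed clearance.
D₂ = D₁ × (Css,target / Css,current) = 1940 × 82.4/31.4 = 5091 mg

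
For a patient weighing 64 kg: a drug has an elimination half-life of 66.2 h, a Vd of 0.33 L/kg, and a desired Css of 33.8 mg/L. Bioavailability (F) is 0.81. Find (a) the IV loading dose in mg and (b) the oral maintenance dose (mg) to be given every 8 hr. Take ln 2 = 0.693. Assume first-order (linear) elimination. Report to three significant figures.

(a) 714 mg; (b) 73.8 mg

Vd(total) = 64 kg × 0.33 L/kg = 21.12 L
LD = Vd × C = 21.12 × 33.8 = 713.9 mg
CL = 0.693 × Vd / t½ = 0.693 × 21.12 / 66.2 = 0.2211 L/h
D = CL × Css × τ / F = 0.2211 × 33.8 × 8 / 0.81 = 73.81 mg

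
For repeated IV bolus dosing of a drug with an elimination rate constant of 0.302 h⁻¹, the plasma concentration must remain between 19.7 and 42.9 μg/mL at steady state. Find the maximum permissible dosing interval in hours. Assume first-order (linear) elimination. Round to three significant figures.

2.58 h

Between IV bolus doses, concentration decays as C = C₀·e^(−kτ), so C_peak/C_trough = e^(kτ).
τ_max = ln(C_peak/C_trough) / k = ln(42.9/19.7) / 0.3020 = 0.7783 / 0.3020 = 2.577 h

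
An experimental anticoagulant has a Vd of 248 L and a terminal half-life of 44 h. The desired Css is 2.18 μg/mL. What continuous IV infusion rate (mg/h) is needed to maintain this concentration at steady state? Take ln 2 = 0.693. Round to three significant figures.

k = 0.693/44 = 0.01575 h⁻¹, so CL = k·Vd = 0.01575 × 248.0 = 3.906 L/h
Infusion rate = CL × Css = 3.906 × 2.18 = 8.515 mg/h

8.52 mg/h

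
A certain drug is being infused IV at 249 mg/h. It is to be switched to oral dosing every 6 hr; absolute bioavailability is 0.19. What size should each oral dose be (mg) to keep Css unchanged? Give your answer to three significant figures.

To maintain the same Css, the systemic dosing rate must be unchanged: F·D/τ = infusion rate.
D = rate × τ / F = 249 × 6 / 0.19 = 7863 mg

7860 mg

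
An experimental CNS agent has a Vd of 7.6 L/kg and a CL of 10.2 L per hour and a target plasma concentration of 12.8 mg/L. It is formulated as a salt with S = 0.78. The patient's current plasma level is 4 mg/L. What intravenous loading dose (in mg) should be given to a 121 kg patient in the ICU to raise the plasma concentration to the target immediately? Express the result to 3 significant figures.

10400 mg

Vd(total) = 121 kg × 7.6 L/kg = 919.6 L
Concentration deficit ΔC = 12.8 − 4 = 8.800 mg/L
LD = Vd × ΔC / S = 919.6 × 8.800 / 0.78 = 10370 mg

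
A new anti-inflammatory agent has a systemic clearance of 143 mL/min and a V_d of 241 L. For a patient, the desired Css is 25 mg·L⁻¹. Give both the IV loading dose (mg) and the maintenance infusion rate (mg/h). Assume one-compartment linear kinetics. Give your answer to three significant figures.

LD = Vd · C_target = 241.0 × 25 = 6025 mg
Convert clearance: 143 mL/min × 60 min/h ÷ 1000 mL/L = 8.580 L/h
Maintenance infusion rate = CL × Css = 8.580 × 25 = 214.5 mg/h

(a) 6030 mg; (b) 215 mg/h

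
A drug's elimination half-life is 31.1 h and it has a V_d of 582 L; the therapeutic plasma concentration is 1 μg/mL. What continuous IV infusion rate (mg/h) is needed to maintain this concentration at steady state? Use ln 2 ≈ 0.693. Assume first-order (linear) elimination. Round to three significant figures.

13.0 mg/h

CL = 0.693 × Vd / t½ = 0.693 × 582.0 / 31.1 = 12.97 L/h
Infusion rate = CL × Css = 12.97 × 1 = 12.97 mg/h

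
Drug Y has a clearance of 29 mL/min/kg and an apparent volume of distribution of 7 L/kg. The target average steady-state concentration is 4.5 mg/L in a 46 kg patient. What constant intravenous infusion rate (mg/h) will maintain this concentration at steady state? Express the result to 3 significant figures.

CL = 29 mL/min/kg × 46 kg = 1334 mL/min = 1334 × 60/1000 = 80.04 L/h
Vd does not affect the maintenance rate; only clearance governs steady-state input.
R₀ = 80.04 × 4.5 = 360.2 mg/h

360 mg/h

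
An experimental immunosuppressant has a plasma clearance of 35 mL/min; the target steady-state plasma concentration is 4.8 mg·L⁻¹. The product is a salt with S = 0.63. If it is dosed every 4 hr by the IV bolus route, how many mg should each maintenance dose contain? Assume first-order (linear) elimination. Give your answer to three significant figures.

Convert clearance: 35 mL/min × 60 min/h ÷ 1000 mL/L = 2.100 L/h
At steady state, dose per interval replaces the amount cleared in that interval: S·D/τ = CL·Css.
D = CL × Css × τ / S = 2.100 × 4.8 × 4 / 0.63 = 64.00 mg

64.0 mg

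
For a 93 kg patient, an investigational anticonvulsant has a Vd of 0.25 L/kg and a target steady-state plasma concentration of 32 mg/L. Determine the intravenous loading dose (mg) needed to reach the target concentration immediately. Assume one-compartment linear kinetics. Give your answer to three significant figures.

Total Vd = 0.25 × 93 = 23.25 L
LD = Vd × C = 23.25 × 32.00 = 744.0 mg

744 mg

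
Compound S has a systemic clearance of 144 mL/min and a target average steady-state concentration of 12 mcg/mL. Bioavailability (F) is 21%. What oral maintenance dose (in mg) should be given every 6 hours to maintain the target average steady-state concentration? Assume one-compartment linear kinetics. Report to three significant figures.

CL = 144 mL/min × 60/1000 = 8.640 L/h
D = CL × Css × τ / F = 8.640 × 12 × 6 / 0.21 = 2962 mg

2960 mg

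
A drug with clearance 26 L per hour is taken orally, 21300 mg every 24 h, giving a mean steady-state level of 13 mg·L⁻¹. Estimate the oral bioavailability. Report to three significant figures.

0.381

F·D/τ = CL·Css at steady state → F = CL·Css·τ / D.
F = 26 × 13 × 24 / 21300 = 0.381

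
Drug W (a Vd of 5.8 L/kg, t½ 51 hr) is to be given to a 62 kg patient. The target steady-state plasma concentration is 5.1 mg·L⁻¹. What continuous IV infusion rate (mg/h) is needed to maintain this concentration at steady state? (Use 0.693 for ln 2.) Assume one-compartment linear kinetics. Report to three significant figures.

24.9 mg/h

Vd(total) = 62 kg × 5.8 L/kg = 359.6 L
k = 0.693/51 = 0.01359 h⁻¹, so CL = k·Vd = 0.01359 × 359.6 = 4.887 L/h
Infusion rate = CL × Css = 4.887 × 5.1 = 24.92 mg/h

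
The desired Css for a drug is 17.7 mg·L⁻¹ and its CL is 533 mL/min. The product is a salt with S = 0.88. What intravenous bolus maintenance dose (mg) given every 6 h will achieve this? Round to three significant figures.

3860 mg

CL = 533 mL/min = 533 × 0.06 = 31.98 L/h
D = CL × Css × τ / S = 31.98 × 17.7 × 6 / 0.88 = 3859 mg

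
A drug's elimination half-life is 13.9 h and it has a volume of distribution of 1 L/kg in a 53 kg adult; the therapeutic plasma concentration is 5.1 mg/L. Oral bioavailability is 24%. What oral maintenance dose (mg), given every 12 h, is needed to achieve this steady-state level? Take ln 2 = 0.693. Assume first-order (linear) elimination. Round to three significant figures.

Vd = 1 L/kg × 53 kg = 53.00 L
CL = 0.693 × Vd / t½ = 0.693 × 53.00 / 13.9 = 2.642 L/h
D = CL × Css × τ / F = 2.642 × 5.1 × 12 / 0.24 = 673.7 mg

674 mg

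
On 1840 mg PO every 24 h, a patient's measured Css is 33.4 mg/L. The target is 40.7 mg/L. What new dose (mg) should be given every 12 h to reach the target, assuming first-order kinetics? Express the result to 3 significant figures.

For first-order elimination, Css ∝ F·D/(CL·τ); F and CL are unchanged, so Css ∝ D/τ.
D₂ = D₁ × (Css,target / Css,current) × (τ₂/τ₁) = 1840 × (40.7/33.4) × (12/24) = 1121 mg

1120 mg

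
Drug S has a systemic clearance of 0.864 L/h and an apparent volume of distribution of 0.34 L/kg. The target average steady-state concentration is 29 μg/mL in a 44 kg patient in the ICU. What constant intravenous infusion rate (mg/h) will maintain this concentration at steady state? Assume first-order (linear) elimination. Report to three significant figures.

Vd does not affect the maintenance rate; only clearance governs steady-state input.
R₀ = 0.8640 × 29 = 25.06 mg/h

25.1 mg/h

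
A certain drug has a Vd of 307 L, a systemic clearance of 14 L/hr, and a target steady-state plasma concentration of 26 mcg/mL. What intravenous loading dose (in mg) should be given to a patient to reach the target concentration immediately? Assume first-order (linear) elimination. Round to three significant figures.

7980 mg

LD = Vd × C = 307.0 × 26.00 = 7982 mg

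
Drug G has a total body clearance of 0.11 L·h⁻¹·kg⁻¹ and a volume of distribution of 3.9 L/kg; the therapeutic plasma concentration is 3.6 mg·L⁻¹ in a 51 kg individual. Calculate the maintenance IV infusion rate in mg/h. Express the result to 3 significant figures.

20.2 mg/h

CL = 0.11 L·h⁻¹·kg⁻¹ × 51 kg = 5.610 L/h
Infusion rate = CL · Css = 5.610 L/h × 3.6 mg/L = 20.20 mg/h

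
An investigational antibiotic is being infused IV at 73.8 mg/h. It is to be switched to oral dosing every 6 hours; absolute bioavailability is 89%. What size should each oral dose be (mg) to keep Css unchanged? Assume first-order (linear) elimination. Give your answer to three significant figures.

498 mg

To maintain the same Css, the systemic dosing rate must be unchanged: F·D/τ = infusion rate.
D = rate × τ / F = 73.8 × 6 / 0.89 = 497.5 mg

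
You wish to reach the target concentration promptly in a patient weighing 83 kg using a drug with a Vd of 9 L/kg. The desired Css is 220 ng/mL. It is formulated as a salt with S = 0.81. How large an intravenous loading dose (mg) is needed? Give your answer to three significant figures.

Vd = 9 L/kg × 83 kg = 747.0 L
C = 220 ng/mL = 0.2200 mg/L
The loading dose fills Vd to the target concentration.
LD = Vd × C / S = 747.0 × 0.2200 / 0.81 = 202.9 mg

203 mg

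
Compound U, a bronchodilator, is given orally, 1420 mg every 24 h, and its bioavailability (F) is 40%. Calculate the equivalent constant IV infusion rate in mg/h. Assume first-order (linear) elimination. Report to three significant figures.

Equivalent systemic input: infusion rate = F·D/τ.
Rate = 0.4 × 1420 / 24 = 23.67 mg/h

23.7 mg/h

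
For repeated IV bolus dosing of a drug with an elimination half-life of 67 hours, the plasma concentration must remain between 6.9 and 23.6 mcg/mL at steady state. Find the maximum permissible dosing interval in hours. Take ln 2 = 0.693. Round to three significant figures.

119 h

k = 0.693 / t½ = 0.693 / 67 = 0.01034 h⁻¹
Between IV bolus doses, concentration decays as C = C₀·e^(−kτ), so C_peak/C_trough = e^(kτ).
τ_max = ln(C_peak/C_trough) / k = ln(23.6/6.9) / 0.01034 = 1.230 / 0.01034 = 119.0 h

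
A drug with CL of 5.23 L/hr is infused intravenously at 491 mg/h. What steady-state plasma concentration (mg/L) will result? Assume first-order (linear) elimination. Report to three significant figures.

93.9 mg/L

Css = rate / CL = 491 / 5.230 = 93.88 mg/L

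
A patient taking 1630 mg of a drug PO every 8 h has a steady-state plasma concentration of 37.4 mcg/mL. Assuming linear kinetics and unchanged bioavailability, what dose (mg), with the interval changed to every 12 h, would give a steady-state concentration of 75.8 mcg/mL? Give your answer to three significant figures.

4960 mg

With linear kinetics, Css is proportional to dose rate (D/τ) at fixed clearance.
D₂ = D₁ × (Css,target / Css,current) × (τ₂/τ₁) = 1630 × (75.8/37.4) × (12/8) = 4955 mg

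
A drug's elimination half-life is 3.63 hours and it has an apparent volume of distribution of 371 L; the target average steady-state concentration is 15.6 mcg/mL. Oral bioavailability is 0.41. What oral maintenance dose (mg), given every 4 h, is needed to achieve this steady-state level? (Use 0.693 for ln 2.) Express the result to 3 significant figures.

10800 mg

k = 0.693/3.63 = 0.1909 h⁻¹, so CL = k·Vd = 0.1909 × 371.0 = 70.82 L/h
D = CL × Css × τ / F = 70.82 × 15.6 × 4 / 0.41 = 10780 mg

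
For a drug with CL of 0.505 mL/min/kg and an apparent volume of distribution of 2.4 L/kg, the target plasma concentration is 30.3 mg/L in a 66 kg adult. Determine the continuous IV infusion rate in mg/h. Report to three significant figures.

60.6 mg/h

CL = 0.505 mL/min/kg × 66 kg = 33.33 mL/min = 33.33 × 60/1000 = 2.000 L/h
Vd does not affect the maintenance rate; only clearance governs steady-state input.
Infusion rate = CL · Css = 2.000 L/h × 30.3 mg/L = 60.60 mg/h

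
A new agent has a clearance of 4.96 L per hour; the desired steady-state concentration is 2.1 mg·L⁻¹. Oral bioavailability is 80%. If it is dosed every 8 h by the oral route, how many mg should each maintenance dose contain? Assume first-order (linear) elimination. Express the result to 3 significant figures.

104 mg

D = CL × Css × τ / F = 4.960 × 2.1 × 8 / 0.8 = 104.2 mg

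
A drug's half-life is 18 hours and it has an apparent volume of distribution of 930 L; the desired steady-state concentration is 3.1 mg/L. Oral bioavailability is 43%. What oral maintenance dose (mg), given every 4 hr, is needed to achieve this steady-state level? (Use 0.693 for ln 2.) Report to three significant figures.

1030 mg

k = 0.693/18 = 0.03850 h⁻¹, so CL = k·Vd = 0.03850 × 930.0 = 35.81 L/h
D = CL × Css × τ / F = 35.81 × 3.1 × 4 / 0.43 = 1033 mg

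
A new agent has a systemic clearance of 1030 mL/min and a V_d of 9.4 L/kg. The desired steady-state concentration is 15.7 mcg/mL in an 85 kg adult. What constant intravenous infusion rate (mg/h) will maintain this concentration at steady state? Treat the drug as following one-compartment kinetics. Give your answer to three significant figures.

970 mg/h

CL = 1030 mL/min = 1030 × 0.06 = 61.80 L/h
Rate = CL × Css = 61.80 × 15.7 = 970.3 mg/h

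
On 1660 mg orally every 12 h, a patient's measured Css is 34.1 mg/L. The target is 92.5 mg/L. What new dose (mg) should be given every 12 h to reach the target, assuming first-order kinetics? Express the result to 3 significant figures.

4500 mg

For first-order elimination, Css ∝ F·D/(CL·τ); F and CL are unchanged, so Css ∝ D/τ.
D₂ = D₁ × (Css,target / Css,current) = 1660 × 92.5/34.1 = 4503 mg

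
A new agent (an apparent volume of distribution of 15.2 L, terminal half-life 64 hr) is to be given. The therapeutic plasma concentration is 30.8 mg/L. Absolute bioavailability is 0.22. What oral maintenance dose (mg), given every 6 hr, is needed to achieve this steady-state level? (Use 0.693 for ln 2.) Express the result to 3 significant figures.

138 mg

CL = 0.693 × Vd / t½ = 0.693 × 15.20 / 64 = 0.1646 L/h
D = CL × Css × τ / F = 0.1646 × 30.8 × 6 / 0.22 = 138.3 mg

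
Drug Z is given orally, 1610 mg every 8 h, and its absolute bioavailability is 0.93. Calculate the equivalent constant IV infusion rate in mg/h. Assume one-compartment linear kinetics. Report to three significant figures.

Equivalent systemic input: infusion rate = F·D/τ.
Rate = 0.93 × 1610 / 8 = 187.2 mg/h

187 mg/h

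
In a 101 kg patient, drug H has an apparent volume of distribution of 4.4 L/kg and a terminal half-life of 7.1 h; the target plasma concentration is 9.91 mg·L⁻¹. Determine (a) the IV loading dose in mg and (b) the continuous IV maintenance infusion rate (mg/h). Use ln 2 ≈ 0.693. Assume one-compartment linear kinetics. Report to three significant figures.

(a) 4400 mg; (b) 430 mg/h

Total Vd = 4.4 × 101 = 444.4 L
LD = Vd × C = 444.4 × 9.91 = 4404 mg
CL = 0.693 × Vd / t½ = 0.693 × 444.4 / 7.1 = 43.38 L/h
Infusion rate = CL × Css = 43.38 × 9.91 = 429.9 mg/h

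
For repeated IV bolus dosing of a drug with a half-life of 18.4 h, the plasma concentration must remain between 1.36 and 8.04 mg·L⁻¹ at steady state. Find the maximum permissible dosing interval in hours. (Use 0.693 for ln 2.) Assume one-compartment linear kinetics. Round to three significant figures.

47.2 h

k = 0.693 / t½ = 0.693 / 18.4 = 0.03766 h⁻¹
Between IV bolus doses, concentration decays as C = C₀·e^(−kτ), so C_peak/C_trough = e^(kτ).
τ_max = ln(C_peak/C_trough) / k = ln(8.04/1.36) / 0.03766 = 1.777 / 0.03766 = 47.19 h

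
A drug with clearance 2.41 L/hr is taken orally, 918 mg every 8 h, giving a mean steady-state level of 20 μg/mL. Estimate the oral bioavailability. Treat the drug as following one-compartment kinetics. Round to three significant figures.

F·D/τ = CL·Css at steady state → F = CL·Css·τ / D.
F = 2.41 × 20 × 8 / 918 = 0.420

0.420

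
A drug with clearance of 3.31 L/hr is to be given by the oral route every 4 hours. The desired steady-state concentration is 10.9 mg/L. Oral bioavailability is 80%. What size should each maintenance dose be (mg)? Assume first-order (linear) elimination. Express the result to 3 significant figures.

D = CL × Css × τ / F = 3.310 × 10.9 × 4 / 0.8 = 180.4 mg

180 mg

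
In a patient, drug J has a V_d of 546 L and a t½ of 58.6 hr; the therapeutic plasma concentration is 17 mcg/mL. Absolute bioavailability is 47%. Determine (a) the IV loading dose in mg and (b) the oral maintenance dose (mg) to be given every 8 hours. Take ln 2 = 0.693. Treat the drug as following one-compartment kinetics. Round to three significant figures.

(a) 9280 mg; (b) 1870 mg

LD = Vd × C = 546.0 × 17 = 9282 mg
CL = 0.693 × Vd / t½ = 0.693 × 546.0 / 58.6 = 6.457 L/h
D = CL × Css × τ / F = 6.457 × 17 × 8 / 0.47 = 1868 mg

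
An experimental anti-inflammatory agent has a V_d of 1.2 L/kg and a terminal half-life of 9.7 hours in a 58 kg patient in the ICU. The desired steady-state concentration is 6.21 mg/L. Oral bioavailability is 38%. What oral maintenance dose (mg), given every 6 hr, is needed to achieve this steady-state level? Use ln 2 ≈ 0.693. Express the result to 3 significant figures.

488 mg

Total Vd = 1.2 × 58 = 69.60 L
CL = ln 2 · Vd / t½ = 0.693 × 69.60 / 9.7 = 4.972 L/h
D = CL × Css × τ / F = 4.972 × 6.21 × 6 / 0.38 = 487.5 mg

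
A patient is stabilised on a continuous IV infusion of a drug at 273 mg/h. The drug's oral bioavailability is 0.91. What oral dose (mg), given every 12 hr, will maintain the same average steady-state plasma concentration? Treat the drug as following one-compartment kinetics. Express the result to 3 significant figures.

3600 mg

To maintain the same Css, the systemic dosing rate must be unchanged: F·D/τ = infusion rate.
D = rate × τ / F = 273 × 12 / 0.91 = 3600 mg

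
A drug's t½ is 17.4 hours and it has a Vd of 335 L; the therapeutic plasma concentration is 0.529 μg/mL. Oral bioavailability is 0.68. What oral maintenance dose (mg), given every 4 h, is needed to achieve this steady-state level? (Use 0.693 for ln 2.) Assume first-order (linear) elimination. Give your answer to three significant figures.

k = 0.693/17.4 = 0.03983 h⁻¹, so CL = k·Vd = 0.03983 × 335.0 = 13.34 L/h
D = CL × Css × τ / F = 13.34 × 0.529 × 4 / 0.68 = 41.51 mg

41.5 mg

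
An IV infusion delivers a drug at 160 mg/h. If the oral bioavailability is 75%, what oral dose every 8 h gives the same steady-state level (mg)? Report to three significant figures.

1710 mg

To maintain the same Css, the systemic dosing rate must be unchanged: F·D/τ = infusion rate.
D = rate × τ / F = 160 × 8 / 0.75 = 1707 mg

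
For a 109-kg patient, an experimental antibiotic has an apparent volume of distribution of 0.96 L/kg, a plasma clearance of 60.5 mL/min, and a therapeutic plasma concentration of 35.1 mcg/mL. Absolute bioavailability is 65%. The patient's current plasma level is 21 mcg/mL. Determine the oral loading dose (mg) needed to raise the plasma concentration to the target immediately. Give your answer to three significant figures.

2270 mg

Vd(total) = 109 kg × 0.96 L/kg = 104.6 L
Concentration deficit ΔC = 35.1 − 21 = 14.10 mg/L
LD = Vd × ΔC / F = 104.6 × 14.10 / 0.65 = 2269 mg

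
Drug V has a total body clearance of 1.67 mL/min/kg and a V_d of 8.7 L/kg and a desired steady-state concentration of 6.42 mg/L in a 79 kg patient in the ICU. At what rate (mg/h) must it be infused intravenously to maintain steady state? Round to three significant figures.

50.8 mg/h

CL = 1.67 mL/min/kg × 79 kg = 131.9 mL/min = 131.9 × 60/1000 = 7.914 L/h
Rate = CL × Css = 7.914 × 6.42 = 50.81 mg/h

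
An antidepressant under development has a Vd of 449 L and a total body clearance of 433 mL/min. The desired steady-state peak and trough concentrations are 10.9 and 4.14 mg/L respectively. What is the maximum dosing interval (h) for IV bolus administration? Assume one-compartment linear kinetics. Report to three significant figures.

Convert clearance: 433 mL/min × 60 min/h ÷ 1000 mL/L = 25.98 L/h
k = CL / Vd = 25.98 / 449.0 = 0.05786 h⁻¹
Between IV bolus doses, concentration decays as C = C₀·e^(−kτ), so C_peak/C_trough = e^(kτ).
τ_max = ln(C_peak/C_trough) / k = ln(10.9/4.14) / 0.05786 = 0.9681 / 0.05786 = 16.73 h

16.7 h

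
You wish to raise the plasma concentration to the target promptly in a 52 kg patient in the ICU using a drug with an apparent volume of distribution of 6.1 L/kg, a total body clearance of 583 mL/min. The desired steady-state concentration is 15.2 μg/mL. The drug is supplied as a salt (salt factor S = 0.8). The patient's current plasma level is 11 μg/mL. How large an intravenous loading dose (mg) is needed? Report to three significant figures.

Vd(total) = 52 kg × 6.1 L/kg = 317.2 L
LD is governed by Vd — clearance does not enter the loading-dose calculation.
Concentration deficit ΔC = 15.2 − 11 = 4.200 mg/L
LD = Vd × ΔC / S = 317.2 × 4.200 / 0.8 = 1665 mg

1670 mg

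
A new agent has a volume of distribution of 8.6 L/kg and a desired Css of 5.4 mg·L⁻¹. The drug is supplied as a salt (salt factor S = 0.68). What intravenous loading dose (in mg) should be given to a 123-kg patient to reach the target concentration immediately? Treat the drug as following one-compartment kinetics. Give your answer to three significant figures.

Vd = 8.6 L/kg × 123 kg = 1058 L
LD = Vd × C / S = 1058 × 5.400 / 0.68 = 8402 mg

8400 mg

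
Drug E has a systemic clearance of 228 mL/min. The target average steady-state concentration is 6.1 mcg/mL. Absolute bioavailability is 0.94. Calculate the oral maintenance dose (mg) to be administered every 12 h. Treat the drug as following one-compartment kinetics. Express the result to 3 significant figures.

1070 mg

CL = 228 mL/min × 60/1000 = 13.68 L/h
At steady state, dose per interval replaces the amount cleared in that interval: F·D/τ = CL·Css.
D = CL × Css × τ / F = 13.68 × 6.1 × 12 / 0.94 = 1065 mg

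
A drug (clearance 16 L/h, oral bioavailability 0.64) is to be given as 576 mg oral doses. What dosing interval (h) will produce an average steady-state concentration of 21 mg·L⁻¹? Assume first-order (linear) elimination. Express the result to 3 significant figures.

1.10 h

F·D/τ = CL·Css → τ = F·D / (CL·Css).
τ = 0.64 × 576 / (16 × 21) = 1.097 h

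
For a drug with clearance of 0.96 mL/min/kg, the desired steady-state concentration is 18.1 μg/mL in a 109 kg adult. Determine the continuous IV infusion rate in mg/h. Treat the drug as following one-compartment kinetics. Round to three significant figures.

114 mg/h

CL = 0.96 mL/min/kg × 109 kg = 104.6 mL/min = 104.6 × 60/1000 = 6.276 L/h
R₀ = 6.276 × 18.1 = 113.6 mg/h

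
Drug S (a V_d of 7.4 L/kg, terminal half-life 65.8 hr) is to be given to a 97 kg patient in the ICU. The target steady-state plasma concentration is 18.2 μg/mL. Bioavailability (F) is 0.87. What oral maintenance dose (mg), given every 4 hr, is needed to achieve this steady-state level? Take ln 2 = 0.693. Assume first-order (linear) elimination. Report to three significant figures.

633 mg

Vd = 7.4 L/kg × 97 kg = 717.8 L
CL = ln 2 · Vd / t½ = 0.693 × 717.8 / 65.8 = 7.560 L/h
D = CL × Css × τ / F = 7.560 × 18.2 × 4 / 0.87 = 632.6 mg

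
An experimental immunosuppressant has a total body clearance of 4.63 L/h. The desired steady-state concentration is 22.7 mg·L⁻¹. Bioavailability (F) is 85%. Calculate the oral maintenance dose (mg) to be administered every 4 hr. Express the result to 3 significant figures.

D = CL × Css × τ / F = 4.630 × 22.7 × 4 / 0.85 = 494.6 mg

495 mg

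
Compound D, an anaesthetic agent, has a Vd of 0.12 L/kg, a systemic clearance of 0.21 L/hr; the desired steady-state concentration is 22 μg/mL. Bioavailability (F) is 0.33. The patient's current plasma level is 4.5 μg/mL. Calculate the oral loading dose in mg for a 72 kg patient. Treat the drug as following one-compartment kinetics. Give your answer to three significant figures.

Vd = 0.12 L/kg × 72 kg = 8.640 L
Concentration deficit ΔC = 22 − 4.5 = 17.50 mg/L
LD = Vd × ΔC / F = 8.640 × 17.50 / 0.33 = 458.2 mg

458 mg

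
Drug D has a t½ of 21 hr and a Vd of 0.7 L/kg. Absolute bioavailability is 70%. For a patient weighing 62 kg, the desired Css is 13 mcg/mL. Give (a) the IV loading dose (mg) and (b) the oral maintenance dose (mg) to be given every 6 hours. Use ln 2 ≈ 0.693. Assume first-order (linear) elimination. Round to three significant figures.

(a) 564 mg; (b) 160 mg

Vd = 0.7 L/kg × 62 kg = 43.40 L
LD = Vd × C = 43.40 × 13 = 564.2 mg
CL = 0.693 × Vd / t½ = 0.693 × 43.40 / 21 = 1.432 L/h
D = CL × Css × τ / F = 1.432 × 13 × 6 / 0.7 = 159.6 mg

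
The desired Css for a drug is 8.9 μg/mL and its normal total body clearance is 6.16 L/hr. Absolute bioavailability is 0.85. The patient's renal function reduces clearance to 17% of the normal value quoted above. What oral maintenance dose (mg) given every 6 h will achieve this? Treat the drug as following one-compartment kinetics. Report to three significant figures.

65.8 mg

Patient clearance = 0.17 × 6.160 = 1.047 L/h
D = CL × Css × τ / F = 1.047 × 8.9 × 6 / 0.85 = 65.78 mg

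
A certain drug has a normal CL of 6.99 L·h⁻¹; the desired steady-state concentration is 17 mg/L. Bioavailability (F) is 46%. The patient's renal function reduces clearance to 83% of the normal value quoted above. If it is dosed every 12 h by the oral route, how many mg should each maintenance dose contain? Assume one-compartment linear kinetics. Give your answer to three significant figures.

2570 mg

Patient clearance = 0.83 × 6.990 = 5.802 L/h
D = CL × Css × τ / F = 5.802 × 17 × 12 / 0.46 = 2573 mg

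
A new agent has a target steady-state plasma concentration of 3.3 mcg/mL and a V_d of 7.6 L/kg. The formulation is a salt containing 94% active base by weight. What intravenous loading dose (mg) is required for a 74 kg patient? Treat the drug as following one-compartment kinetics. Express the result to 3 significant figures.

1970 mg

Vd(total) = 74 kg × 7.6 L/kg = 562.4 L
The loading dose fills Vd to the target concentration.
LD = Vd × C / S = 562.4 × 3.300 / 0.94 = 1974 mg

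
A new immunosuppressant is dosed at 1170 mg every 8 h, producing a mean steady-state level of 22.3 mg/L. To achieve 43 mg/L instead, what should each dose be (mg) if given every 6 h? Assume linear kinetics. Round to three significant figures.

1690 mg

With linear kinetics, Css is proportional to dose rate (D/τ) at fixed clearance.
D₂ = D₁ × (Css,target / Css,current) × (τ₂/τ₁) = 1170 × (43/22.3) × (6/8) = 1692 mg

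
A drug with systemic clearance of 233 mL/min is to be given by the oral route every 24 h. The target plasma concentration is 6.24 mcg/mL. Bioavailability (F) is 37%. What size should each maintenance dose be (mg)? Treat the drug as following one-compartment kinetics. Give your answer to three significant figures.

Convert clearance: 233 mL/min × 60 min/h ÷ 1000 mL/L = 13.98 L/h
D = CL × Css × τ / F = 13.98 × 6.24 × 24 / 0.37 = 5658 mg

5660 mg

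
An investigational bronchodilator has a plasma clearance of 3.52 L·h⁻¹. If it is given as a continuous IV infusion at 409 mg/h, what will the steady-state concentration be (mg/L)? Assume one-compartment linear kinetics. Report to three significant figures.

116 mg/L

Css = rate / CL = 409 / 3.520 = 116.2 mg/L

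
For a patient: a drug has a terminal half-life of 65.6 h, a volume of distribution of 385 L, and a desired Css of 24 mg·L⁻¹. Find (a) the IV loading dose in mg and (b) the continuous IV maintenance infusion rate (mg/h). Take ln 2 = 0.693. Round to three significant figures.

LD = Vd × C = 385.0 × 24 = 9240 mg
CL = 0.693 × Vd / t½ = 0.693 × 385.0 / 65.6 = 4.067 L/h
Infusion rate = CL × Css = 4.067 × 24 = 97.61 mg/h

(a) 9240 mg; (b) 97.6 mg/h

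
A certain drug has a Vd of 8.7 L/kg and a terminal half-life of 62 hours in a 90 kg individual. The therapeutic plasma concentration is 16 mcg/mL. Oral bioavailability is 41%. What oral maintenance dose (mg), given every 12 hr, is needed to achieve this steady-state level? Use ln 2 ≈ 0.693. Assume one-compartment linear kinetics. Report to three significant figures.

4100 mg

Vd(total) = 90 kg × 8.7 L/kg = 783.0 L
CL = 0.693 × Vd / t½ = 0.693 × 783.0 / 62 = 8.752 L/h
D = CL × Css × τ / F = 8.752 × 16 × 12 / 0.41 = 4098 mg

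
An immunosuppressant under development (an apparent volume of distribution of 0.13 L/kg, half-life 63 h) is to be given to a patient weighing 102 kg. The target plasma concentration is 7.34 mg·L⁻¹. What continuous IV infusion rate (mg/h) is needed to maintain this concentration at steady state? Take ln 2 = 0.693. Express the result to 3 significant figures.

1.07 mg/h

Total Vd = 0.13 × 102 = 13.26 L
CL = 0.693 × Vd / t½ = 0.693 × 13.26 / 63 = 0.1459 L/h
Infusion rate = CL × Css = 0.1459 × 7.34 = 1.071 mg/h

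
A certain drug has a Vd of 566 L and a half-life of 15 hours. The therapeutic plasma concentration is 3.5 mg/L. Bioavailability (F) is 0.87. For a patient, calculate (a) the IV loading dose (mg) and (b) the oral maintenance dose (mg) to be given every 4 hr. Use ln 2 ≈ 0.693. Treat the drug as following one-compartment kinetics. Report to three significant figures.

LD = Vd × C = 566.0 × 3.5 = 1981 mg
CL = 0.693 × Vd / t½ = 0.693 × 566.0 / 15 = 26.15 L/h
D = CL × Css × τ / F = 26.15 × 3.5 × 4 / 0.87 = 420.8 mg

(a) 1980 mg; (b) 421 mg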